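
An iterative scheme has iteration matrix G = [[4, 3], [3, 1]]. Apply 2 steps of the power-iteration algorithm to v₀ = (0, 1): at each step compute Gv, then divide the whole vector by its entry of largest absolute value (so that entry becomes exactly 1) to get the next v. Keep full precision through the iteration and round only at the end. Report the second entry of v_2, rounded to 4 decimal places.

Gv0 = (3.00000, 1.00000); divide by 3.00000 → v1 = (1.00000, 0.33333)
Gv1 = (5.00000, 3.33333); divide by 5.00000 → v2 = (1.00000, 0.66667)
Requested entry of v2: 10/15 = 0.6667

0.6667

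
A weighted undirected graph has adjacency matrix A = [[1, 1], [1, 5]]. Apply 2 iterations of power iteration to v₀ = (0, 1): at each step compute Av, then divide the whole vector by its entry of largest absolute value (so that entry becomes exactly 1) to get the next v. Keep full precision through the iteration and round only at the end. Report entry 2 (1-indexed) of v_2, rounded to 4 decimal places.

Av0 = (1.00000, 5.00000); divide by 5.00000 → v1 = (0.20000, 1.00000)
Av1 = (1.20000, 5.20000); divide by 5.20000 → v2 = (0.23077, 1.00000)
Requested entry of v2: 26/26 = 1.0000

1.0000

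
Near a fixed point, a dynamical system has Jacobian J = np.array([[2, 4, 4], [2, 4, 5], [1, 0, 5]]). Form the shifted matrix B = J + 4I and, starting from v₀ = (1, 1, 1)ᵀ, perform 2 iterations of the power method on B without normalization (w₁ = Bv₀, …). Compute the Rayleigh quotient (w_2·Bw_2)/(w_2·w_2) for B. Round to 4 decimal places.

B = J + 4I has rows (6, 4, 4); (2, 8, 5); (1, 0, 9)
w1 = Bv₀ = (14, 15, 10)
w2 = Bw1 = (184, 198, 104)
Bw2 = (2312, 2472, 1120)
w2·Bw2 = 1031344; w2·w2 = 83876; μ ≈ 1031344/83876 = 12.2961

12.2961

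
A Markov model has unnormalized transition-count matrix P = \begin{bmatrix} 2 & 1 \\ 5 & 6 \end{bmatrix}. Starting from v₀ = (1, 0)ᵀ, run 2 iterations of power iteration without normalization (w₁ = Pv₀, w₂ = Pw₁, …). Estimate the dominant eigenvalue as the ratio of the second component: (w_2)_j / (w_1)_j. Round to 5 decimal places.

λ ≈ 8.00000

w1 = Pv₀ = (2·1 + 1·0; 5·1 + 6·0) = (2, 5)
w2 = Pw1 = (2·2 + 1·5; 5·2 + 6·5) = (9, 40)
Ratio at component: 40 / 5 = 8.00000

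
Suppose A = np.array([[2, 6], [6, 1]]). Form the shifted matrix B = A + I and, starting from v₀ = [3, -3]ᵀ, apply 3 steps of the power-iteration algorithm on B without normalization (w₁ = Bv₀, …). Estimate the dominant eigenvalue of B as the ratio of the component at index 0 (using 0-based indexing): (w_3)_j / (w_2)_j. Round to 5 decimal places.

B = A + I has rows (3, 6); (6, 2)
w1 = Bv₀ = (-9, 12)
w2 = Bw1 = (45, -30)
w3 = Bw2 = (-45, 210)
Ratio: -45/45 = -1.00000

-1.00000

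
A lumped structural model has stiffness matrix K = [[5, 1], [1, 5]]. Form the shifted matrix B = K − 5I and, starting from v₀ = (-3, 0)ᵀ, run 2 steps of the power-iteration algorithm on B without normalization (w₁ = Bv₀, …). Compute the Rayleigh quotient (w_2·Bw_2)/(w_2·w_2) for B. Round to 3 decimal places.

0.000

B = K − 5I has rows (0, 1); (1, 0)
w1 = Bv₀ = (0·(-3) + 1·0; 1·(-3) + 0·0) = (0, -3)
w2 = Bw1 = (0·0 + 1·(-3); 1·0 + 0·(-3)) = (-3, 0)
Bw2 = (0, -3)
w2·Bw2 = 0; w2·w2 = 9; μ ≈ 0/9 = 0.000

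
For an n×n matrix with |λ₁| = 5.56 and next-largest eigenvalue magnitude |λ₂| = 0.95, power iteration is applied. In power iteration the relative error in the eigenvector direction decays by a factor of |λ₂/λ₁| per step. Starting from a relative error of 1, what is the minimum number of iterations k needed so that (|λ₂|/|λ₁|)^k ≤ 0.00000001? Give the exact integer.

11

|λ₂/λ₁| = 0.95/5.56 = 0.17086
Need k ≥ ln(0.00000001) / ln(0.17086) = -18.4207 / -1.7669 ≈ 10.425
Smallest integer k satisfying the bound: 11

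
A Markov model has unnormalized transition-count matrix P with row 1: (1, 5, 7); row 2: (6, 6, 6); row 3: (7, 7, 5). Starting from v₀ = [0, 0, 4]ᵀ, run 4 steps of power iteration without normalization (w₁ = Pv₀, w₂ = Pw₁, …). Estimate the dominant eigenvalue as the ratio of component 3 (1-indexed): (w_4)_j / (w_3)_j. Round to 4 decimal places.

w1 = Pv₀ = (28, 24, 20)
w2 = Pw1 = (288, 432, 464)
w3 = Pw2 = (5696, 7104, 7360)
w4 = Pw3 = (92736, 120960, 126400)
Ratio at component: 126400 / 7360 = 17.1739

17.1739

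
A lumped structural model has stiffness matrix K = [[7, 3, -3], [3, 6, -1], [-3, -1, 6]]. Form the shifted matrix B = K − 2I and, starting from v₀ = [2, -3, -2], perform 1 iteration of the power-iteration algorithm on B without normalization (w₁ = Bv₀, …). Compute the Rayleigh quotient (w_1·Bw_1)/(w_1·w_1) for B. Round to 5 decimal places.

μ ≈ 5.37097

B = K − 2I has rows (5, 3, -3); (3, 4, -1); (-3, -1, 4)
w1 = Bv₀ = (5·2 + 3·(-3) + (-3)·(-2); 3·2 + 4·(-3) + (-1)·(-2); (-3)·2 + (-1)·(-3) + 4·(-2)) = (7, -4, -11)
Bw1 = (56, 16, -61)
w1·Bw1 = 999; w1·w1 = 186; μ ≈ 999/186 = 5.37097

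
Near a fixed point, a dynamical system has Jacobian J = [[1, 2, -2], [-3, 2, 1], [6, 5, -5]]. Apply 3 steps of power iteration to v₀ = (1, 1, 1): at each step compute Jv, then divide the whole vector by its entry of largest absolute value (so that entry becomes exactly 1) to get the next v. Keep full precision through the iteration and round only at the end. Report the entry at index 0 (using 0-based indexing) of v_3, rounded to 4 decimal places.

Jv0 = (1.00000, 0.00000, 6.00000); divide by 6.00000 → v1 = (0.16667, 0.00000, 1.00000)
Jv1 = (-1.83333, 0.50000, -4.00000); divide by -4.00000 → v2 = (0.45833, -0.12500, 1.00000)
Jv2 = (-1.79167, -0.62500, -2.87500); divide by -2.87500 → v3 = (0.62319, 0.21739, 1.00000)
Requested entry of v3: 43/69 = 0.6232

0.6232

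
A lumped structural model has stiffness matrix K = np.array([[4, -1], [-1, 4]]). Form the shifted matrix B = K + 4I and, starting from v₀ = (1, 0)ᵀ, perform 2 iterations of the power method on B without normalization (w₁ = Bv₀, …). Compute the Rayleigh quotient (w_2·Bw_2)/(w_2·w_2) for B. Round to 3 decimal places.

B = K + 4I has rows (8, -1); (-1, 8)
w1 = Bv₀ = (8·1 + (-1)·0; (-1)·1 + 8·0) = (8, -1)
w2 = Bw1 = (8·8 + (-1)·(-1); (-1)·8 + 8·(-1)) = (65, -16)
Bw2 = (536, -193)
w2·Bw2 = 37928; w2·w2 = 4481; μ ≈ 37928/4481 = 8.464

8.464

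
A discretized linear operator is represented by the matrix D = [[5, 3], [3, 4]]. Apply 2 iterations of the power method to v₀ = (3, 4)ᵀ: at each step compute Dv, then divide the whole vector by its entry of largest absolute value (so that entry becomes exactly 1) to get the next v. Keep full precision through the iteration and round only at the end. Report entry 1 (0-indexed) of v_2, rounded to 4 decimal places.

Dv0 = (27.00000, 25.00000); divide by 27.00000 → v1 = (1.00000, 0.92593)
Dv1 = (7.77778, 6.70370); divide by 7.77778 → v2 = (1.00000, 0.86190)
Requested entry of v2: 181/210 = 0.8619

0.8619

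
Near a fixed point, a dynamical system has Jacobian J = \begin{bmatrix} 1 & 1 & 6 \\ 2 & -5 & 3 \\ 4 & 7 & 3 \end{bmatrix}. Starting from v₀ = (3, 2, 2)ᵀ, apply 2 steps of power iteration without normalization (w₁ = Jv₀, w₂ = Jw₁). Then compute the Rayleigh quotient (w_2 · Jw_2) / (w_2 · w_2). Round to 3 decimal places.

8.087

w1 = Jv₀ = (1·3 + 1·2 + 6·2; 2·3 + (-5)·2 + 3·2; 4·3 + 7·2 + 3·2) = (17, 2, 32)
w2 = Jw1 = (1·17 + 1·2 + 6·32; 2·17 + (-5)·2 + 3·32; 4·17 + 7·2 + 3·32) = (211, 120, 178)
Jw2 = (1399, 356, 2218)
w2·Jw2 = 211·1399 + 120·356 + 178·2218 = 732713; w2·w2 = 211·211 + 120·120 + 178·178 = 90605
λ ≈ 732713/90605 = 8.087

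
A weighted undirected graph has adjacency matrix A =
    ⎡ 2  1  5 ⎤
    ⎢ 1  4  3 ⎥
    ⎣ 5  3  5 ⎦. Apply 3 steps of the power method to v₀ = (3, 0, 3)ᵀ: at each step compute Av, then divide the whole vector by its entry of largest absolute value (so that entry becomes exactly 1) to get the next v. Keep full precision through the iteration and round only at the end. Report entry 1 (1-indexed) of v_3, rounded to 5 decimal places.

0.68496

Av0 = (21.000000, 12.000000, 30.000000); divide by 30.000000 → v1 = (0.700000, 0.400000, 1.000000)
Av1 = (6.800000, 5.300000, 9.700000); divide by 9.700000 → v2 = (0.701031, 0.546392, 1.000000)
Av2 = (6.948454, 5.886598, 10.144330); divide by 10.144330 → v3 = (0.684959, 0.580285, 1.000000)
Requested entry of v3: 2022/2952 = 0.68496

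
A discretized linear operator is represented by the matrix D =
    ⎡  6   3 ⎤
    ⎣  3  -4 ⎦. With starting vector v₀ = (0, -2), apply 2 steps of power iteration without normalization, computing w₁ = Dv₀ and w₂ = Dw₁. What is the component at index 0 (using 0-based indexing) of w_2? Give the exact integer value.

w1 = Dv₀ = (6·0 + 3·(-2); 3·0 + (-4)·(-2)) = (-6, 8)
w2 = Dw1 = (6·(-6) + 3·8; 3·(-6) + (-4)·8) = (-12, -50)
The requested component of w2 is -12.

-12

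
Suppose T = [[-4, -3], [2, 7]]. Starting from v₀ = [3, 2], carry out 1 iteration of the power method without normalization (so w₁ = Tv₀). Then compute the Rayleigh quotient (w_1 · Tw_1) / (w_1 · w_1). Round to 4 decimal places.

2.5746

w1 = Tv₀ = (-18, 20)
Tw1 = (12, 104)
w1·Tw1 = (-18)·12 + 20·104 = 1864; w1·w1 = (-18)·(-18) + 20·20 = 724
λ ≈ 1864/724 = 2.5746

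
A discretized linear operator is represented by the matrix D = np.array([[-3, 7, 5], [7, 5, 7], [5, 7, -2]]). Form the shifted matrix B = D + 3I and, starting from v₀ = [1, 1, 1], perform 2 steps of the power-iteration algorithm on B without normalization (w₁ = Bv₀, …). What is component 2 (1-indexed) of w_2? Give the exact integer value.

351

B = D + 3I has rows (0, 7, 5); (7, 8, 7); (5, 7, 1)
w1 = Bv₀ = (0·1 + 7·1 + 5·1; 7·1 + 8·1 + 7·1; 5·1 + 7·1 + 1·1) = (12, 22, 13)
w2 = Bw1 = (0·12 + 7·22 + 5·13; 7·12 + 8·22 + 7·13; 5·12 + 7·22 + 1·13) = (219, 351, 227)
Requested component of w2: 351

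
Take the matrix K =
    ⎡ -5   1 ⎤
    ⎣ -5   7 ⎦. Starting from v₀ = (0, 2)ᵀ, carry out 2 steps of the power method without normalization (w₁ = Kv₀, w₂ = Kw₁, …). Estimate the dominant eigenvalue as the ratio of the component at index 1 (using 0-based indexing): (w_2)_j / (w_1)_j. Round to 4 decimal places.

w1 = Kv₀ = ((-5)·0 + 1·2; (-5)·0 + 7·2) = (2, 14)
w2 = Kw1 = ((-5)·2 + 1·14; (-5)·2 + 7·14) = (4, 88)
Ratio at component: 88 / 14 = 6.2857

6.2857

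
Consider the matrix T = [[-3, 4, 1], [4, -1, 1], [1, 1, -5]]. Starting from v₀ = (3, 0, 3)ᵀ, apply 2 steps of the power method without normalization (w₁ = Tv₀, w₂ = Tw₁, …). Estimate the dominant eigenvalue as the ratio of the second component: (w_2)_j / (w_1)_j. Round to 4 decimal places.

w1 = Tv₀ = (-6, 15, -12)
w2 = Tw1 = (66, -51, 69)
Ratio at component: -51 / 15 = -3.4000

λ ≈ -3.4000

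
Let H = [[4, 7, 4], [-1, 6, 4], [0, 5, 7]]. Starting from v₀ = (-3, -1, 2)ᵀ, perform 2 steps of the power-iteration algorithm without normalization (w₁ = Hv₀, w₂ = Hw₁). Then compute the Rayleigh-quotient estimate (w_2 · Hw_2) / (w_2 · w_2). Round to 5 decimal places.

12.19692

w1 = Hv₀ = (4·(-3) + 7·(-1) + 4·2; (-1)·(-3) + 6·(-1) + 4·2; 0·(-3) + 5·(-1) + 7·2) = (-11, 5, 9)
w2 = Hw1 = (4·(-11) + 7·5 + 4·9; (-1)·(-11) + 6·5 + 4·9; 0·(-11) + 5·5 + 7·9) = (27, 77, 88)
Hw2 = (999, 787, 1001)
w2·Hw2 = 27·999 + 77·787 + 88·1001 = 175660; w2·w2 = 27·27 + 77·77 + 88·88 = 14402
λ ≈ 175660/14402 = 12.19692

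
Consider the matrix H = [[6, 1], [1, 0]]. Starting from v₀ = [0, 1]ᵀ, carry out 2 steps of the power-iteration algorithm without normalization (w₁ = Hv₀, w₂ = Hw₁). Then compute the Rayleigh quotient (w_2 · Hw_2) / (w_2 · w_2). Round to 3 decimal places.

λ ≈ 6.162

w1 = Hv₀ = (6·0 + 1·1; 1·0 + 0·1) = (1, 0)
w2 = Hw1 = (6·1 + 1·0; 1·1 + 0·0) = (6, 1)
Hw2 = (37, 6)
w2·Hw2 = 6·37 + 1·6 = 228; w2·w2 = 6·6 + 1·1 = 37
λ ≈ 228/37 = 6.162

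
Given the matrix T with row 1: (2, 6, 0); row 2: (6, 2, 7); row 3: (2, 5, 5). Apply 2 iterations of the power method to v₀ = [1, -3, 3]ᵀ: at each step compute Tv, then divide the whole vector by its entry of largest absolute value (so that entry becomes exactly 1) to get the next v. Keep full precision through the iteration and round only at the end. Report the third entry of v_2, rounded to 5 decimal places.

0.88298

Tv0 = (-16.000000, 21.000000, 2.000000); divide by 21.000000 → v1 = (-0.761905, 1.000000, 0.095238)
Tv1 = (4.476190, -1.904762, 3.952381); divide by 4.476190 → v2 = (1.000000, -0.425532, 0.882979)
Requested entry of v2: 83/94 = 0.88298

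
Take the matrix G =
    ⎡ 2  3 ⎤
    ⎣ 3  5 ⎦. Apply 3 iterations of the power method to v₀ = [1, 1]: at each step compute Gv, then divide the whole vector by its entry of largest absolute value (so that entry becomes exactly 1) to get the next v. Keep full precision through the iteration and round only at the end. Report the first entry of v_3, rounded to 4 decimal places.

0.6180

Gv0 = (5.00000, 8.00000); divide by 8.00000 → v1 = (0.62500, 1.00000)
Gv1 = (4.25000, 6.87500); divide by 6.87500 → v2 = (0.61818, 1.00000)
Gv2 = (4.23636, 6.85455); divide by 6.85455 → v3 = (0.61804, 1.00000)
Requested entry of v3: 233/377 = 0.6180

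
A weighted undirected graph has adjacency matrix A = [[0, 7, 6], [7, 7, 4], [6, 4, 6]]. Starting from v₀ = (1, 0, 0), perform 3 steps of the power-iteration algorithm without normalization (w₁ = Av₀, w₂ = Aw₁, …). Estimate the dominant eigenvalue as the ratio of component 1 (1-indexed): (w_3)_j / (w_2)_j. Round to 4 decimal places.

10.5294

w1 = Av₀ = (0, 7, 6)
w2 = Aw1 = (85, 73, 64)
w3 = Aw2 = (895, 1362, 1186)
Ratio at component: 895 / 85 = 10.5294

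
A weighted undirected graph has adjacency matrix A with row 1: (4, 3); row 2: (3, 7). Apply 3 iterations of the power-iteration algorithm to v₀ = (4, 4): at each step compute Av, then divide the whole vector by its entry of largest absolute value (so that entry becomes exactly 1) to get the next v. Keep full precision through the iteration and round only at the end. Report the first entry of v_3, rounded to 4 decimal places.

Av0 = (28.00000, 40.00000); divide by 40.00000 → v1 = (0.70000, 1.00000)
Av1 = (5.80000, 9.10000); divide by 9.10000 → v2 = (0.63736, 1.00000)
Av2 = (5.54945, 8.91209); divide by 8.91209 → v3 = (0.62269, 1.00000)
Requested entry of v3: 2020/3244 = 0.6227

0.6227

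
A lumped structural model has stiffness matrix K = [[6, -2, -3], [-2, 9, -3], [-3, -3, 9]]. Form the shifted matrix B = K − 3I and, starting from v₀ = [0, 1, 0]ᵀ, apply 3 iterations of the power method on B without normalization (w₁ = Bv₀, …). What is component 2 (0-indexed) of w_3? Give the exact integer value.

B = K − 3I has rows (3, -2, -3); (-2, 6, -3); (-3, -3, 6)
w1 = Bv₀ = (-2, 6, -3)
w2 = Bw1 = (-9, 49, -30)
w3 = Bw2 = (-35, 402, -300)
Requested component of w3: -300

-300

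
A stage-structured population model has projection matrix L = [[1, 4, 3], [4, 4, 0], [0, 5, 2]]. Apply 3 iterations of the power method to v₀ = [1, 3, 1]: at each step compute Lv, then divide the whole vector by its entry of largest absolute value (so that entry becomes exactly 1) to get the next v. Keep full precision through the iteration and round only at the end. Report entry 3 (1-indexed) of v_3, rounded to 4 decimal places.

Lv0 = (16.00000, 16.00000, 17.00000); divide by 17.00000 → v1 = (0.94118, 0.94118, 1.00000)
Lv1 = (7.70588, 7.52941, 6.70588); divide by 7.70588 → v2 = (1.00000, 0.97710, 0.87023)
Lv2 = (7.51908, 7.90840, 6.62595); divide by 7.90840 → v3 = (0.95077, 1.00000, 0.83784)
Requested entry of v3: 868/1036 = 0.8378

0.8378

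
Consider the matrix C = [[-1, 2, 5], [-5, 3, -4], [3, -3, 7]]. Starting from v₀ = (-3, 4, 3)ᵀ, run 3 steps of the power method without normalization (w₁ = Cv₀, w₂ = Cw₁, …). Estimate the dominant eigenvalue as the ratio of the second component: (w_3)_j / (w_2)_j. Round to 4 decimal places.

w1 = Cv₀ = (26, 15, 0)
w2 = Cw1 = (4, -85, 33)
w3 = Cw2 = (-9, -407, 498)
Ratio at component: -407 / -85 = 4.7882

λ ≈ 4.7882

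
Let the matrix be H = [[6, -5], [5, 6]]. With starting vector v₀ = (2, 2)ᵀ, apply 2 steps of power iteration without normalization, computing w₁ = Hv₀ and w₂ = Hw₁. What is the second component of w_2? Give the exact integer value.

142

w1 = Hv₀ = (6·2 + (-5)·2; 5·2 + 6·2) = (2, 22)
w2 = Hw1 = (6·2 + (-5)·22; 5·2 + 6·22) = (-98, 142)
The requested component of w2 is 142.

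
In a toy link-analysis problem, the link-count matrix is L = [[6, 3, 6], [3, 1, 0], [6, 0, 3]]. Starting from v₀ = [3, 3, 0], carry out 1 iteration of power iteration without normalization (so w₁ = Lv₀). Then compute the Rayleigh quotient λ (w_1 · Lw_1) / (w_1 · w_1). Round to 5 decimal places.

w1 = Lv₀ = (6·3 + 3·3 + 6·0; 3·3 + 1·3 + 0·0; 6·3 + 0·3 + 3·0) = (27, 12, 18)
Lw1 = (306, 93, 216)
w1·Lw1 = 27·306 + 12·93 + 18·216 = 13266; w1·w1 = 27·27 + 12·12 + 18·18 = 1197
λ ≈ 13266/1197 = 11.08271

11.08271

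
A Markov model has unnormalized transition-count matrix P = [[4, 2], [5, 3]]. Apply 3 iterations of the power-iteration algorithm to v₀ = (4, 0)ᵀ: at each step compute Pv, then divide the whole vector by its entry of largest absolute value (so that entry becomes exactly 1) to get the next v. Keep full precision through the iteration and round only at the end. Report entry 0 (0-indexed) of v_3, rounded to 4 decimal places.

0.7404

Pv0 = (16.00000, 20.00000); divide by 20.00000 → v1 = (0.80000, 1.00000)
Pv1 = (5.20000, 7.00000); divide by 7.00000 → v2 = (0.74286, 1.00000)
Pv2 = (4.97143, 6.71429); divide by 6.71429 → v3 = (0.74043, 1.00000)
Requested entry of v3: 696/940 = 0.7404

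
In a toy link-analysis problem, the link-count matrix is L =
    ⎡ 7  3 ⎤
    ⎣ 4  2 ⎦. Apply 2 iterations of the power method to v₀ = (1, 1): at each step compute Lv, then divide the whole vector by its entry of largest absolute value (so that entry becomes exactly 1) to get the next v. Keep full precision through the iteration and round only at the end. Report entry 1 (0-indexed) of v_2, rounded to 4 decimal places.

0.5909

Lv0 = (10.00000, 6.00000); divide by 10.00000 → v1 = (1.00000, 0.60000)
Lv1 = (8.80000, 5.20000); divide by 8.80000 → v2 = (1.00000, 0.59091)
Requested entry of v2: 52/88 = 0.5909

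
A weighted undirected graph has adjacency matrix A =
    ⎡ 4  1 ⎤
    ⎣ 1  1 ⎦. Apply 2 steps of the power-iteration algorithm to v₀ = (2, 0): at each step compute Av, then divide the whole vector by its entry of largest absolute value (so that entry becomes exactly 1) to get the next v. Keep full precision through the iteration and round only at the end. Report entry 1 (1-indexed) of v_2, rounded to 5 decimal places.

1.00000

Av0 = (8.000000, 2.000000); divide by 8.000000 → v1 = (1.000000, 0.250000)
Av1 = (4.250000, 1.250000); divide by 4.250000 → v2 = (1.000000, 0.294118)
Requested entry of v2: 34/34 = 1.00000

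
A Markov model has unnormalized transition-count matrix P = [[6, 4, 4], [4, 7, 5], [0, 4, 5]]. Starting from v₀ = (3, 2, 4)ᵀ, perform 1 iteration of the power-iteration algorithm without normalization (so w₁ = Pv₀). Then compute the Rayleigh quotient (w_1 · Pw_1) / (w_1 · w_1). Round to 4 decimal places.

λ ≈ 13.0935

w1 = Pv₀ = (6·3 + 4·2 + 4·4; 4·3 + 7·2 + 5·4; 0·3 + 4·2 + 5·4) = (42, 46, 28)
Pw1 = (548, 630, 324)
w1·Pw1 = 42·548 + 46·630 + 28·324 = 61068; w1·w1 = 42·42 + 46·46 + 28·28 = 4664
λ ≈ 61068/4664 = 13.0935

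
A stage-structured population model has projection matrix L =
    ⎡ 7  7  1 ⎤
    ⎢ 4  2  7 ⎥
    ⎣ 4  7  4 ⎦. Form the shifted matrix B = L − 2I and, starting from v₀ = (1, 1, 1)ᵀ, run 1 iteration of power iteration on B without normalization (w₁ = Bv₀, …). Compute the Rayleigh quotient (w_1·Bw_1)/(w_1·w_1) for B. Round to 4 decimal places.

12.2070

B = L − 2I has rows (5, 7, 1); (4, 0, 7); (4, 7, 2)
w1 = Bv₀ = (13, 11, 13)
Bw1 = (155, 143, 155)
w1·Bw1 = 5603; w1·w1 = 459; μ ≈ 5603/459 = 12.2070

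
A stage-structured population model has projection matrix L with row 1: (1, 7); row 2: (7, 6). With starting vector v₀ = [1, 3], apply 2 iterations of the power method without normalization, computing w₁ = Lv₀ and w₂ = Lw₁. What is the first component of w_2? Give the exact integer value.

197

w1 = Lv₀ = (1·1 + 7·3; 7·1 + 6·3) = (22, 25)
w2 = Lw1 = (1·22 + 7·25; 7·22 + 6·25) = (197, 304)
The requested component of w2 is 197.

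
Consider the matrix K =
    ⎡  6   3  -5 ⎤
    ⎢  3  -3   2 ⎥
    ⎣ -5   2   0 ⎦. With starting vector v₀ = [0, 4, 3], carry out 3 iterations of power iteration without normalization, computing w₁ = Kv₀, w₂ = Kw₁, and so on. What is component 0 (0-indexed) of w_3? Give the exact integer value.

-396

w1 = Kv₀ = (6·0 + 3·4 + (-5)·3; 3·0 + (-3)·4 + 2·3; (-5)·0 + 2·4 + 0·3) = (-3, -6, 8)
w2 = Kw1 = (6·(-3) + 3·(-6) + (-5)·8; 3·(-3) + (-3)·(-6) + 2·8; (-5)·(-3) + 2·(-6) + 0·8) = (-76, 25, 3)
w3 = Kw2 = (-396, -297, 430)
The requested component of w3 is -396.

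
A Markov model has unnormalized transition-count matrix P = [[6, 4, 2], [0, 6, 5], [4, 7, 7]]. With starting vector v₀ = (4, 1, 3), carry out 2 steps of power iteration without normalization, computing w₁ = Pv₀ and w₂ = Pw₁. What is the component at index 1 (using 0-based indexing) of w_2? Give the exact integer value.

346

w1 = Pv₀ = (6·4 + 4·1 + 2·3; 0·4 + 6·1 + 5·3; 4·4 + 7·1 + 7·3) = (34, 21, 44)
w2 = Pw1 = (6·34 + 4·21 + 2·44; 0·34 + 6·21 + 5·44; 4·34 + 7·21 + 7·44) = (376, 346, 591)
The requested component of w2 is 346.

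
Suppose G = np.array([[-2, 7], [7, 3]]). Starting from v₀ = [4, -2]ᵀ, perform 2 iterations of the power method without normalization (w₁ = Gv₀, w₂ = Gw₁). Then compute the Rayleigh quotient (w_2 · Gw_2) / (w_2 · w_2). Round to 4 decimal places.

w1 = Gv₀ = (-22, 22)
w2 = Gw1 = (198, -88)
Gw2 = (-1012, 1122)
w2·Gw2 = 198·(-1012) + (-88)·1122 = -299112; w2·w2 = 198·198 + (-88)·(-88) = 46948
λ ≈ -299112/46948 = -6.3711

λ ≈ -6.3711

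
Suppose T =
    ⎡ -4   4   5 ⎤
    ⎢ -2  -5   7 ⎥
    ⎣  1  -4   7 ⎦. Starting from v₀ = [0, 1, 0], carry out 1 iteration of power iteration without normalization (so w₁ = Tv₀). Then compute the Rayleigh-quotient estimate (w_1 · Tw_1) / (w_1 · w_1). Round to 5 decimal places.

λ ≈ -2.68421

w1 = Tv₀ = (4, -5, -4)
Tw1 = (-56, -11, -4)
w1·Tw1 = 4·(-56) + (-5)·(-11) + (-4)·(-4) = -153; w1·w1 = 4·4 + (-5)·(-5) + (-4)·(-4) = 57
λ ≈ -153/57 = -2.68421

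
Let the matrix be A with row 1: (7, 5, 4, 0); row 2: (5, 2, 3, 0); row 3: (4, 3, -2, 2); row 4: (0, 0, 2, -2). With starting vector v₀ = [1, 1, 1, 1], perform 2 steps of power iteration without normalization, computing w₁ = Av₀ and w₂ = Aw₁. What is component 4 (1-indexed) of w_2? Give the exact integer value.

14

w1 = Av₀ = (7·1 + 5·1 + 4·1 + 0·1; 5·1 + 2·1 + 3·1 + 0·1; 4·1 + 3·1 + (-2)·1 + 2·1; 0·1 + 0·1 + 2·1 + (-2)·1) = (16, 10, 7, 0)
w2 = Aw1 = (7·16 + 5·10 + 4·7 + 0·0; 5·16 + 2·10 + 3·7 + 0·0; 4·16 + 3·10 + (-2)·7 + 2·0; 0·16 + 0·10 + 2·7 + (-2)·0) = (190, 121, 80, 14)
The requested component of w2 is 14.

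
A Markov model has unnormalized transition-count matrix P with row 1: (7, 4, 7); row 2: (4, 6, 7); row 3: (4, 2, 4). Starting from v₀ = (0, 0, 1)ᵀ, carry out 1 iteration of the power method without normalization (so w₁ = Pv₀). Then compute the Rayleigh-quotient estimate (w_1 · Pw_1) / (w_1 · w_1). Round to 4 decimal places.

14.5000

w1 = Pv₀ = (7, 7, 4)
Pw1 = (105, 98, 58)
w1·Pw1 = 7·105 + 7·98 + 4·58 = 1653; w1·w1 = 7·7 + 7·7 + 4·4 = 114
λ ≈ 1653/114 = 14.5000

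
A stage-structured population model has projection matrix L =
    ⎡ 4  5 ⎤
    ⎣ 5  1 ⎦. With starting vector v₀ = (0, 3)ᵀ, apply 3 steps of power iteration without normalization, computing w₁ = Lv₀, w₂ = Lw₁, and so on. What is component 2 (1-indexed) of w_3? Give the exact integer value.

453

w1 = Lv₀ = (4·0 + 5·3; 5·0 + 1·3) = (15, 3)
w2 = Lw1 = (4·15 + 5·3; 5·15 + 1·3) = (75, 78)
w3 = Lw2 = (690, 453)
The requested component of w3 is 453.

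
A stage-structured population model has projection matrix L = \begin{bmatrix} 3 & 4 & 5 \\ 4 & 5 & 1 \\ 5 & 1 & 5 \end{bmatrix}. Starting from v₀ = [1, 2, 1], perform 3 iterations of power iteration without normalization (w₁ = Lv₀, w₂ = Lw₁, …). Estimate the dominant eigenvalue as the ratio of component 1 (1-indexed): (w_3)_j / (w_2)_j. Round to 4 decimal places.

11.2083

w1 = Lv₀ = (16, 15, 12)
w2 = Lw1 = (168, 151, 155)
w3 = Lw2 = (1883, 1582, 1766)
Ratio at component: 1883 / 168 = 11.2083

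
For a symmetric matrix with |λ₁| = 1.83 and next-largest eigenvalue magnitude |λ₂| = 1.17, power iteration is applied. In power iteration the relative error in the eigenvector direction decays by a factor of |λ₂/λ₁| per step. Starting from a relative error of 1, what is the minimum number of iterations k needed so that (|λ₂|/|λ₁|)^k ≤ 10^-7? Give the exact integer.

37

|λ₂/λ₁| = 1.17/1.83 = 0.63934
Need k ≥ ln(10^-7) / ln(0.63934) = -16.1181 / -0.4473 ≈ 36.033
Smallest integer k satisfying the bound: 37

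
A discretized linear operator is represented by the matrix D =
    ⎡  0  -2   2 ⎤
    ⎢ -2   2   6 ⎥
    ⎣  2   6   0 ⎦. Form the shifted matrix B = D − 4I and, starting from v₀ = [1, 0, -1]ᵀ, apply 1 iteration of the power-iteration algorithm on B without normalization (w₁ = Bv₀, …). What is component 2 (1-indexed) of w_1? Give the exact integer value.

-8

B = D − 4I has rows (-4, -2, 2); (-2, -2, 6); (2, 6, -4)
w1 = Bv₀ = ((-4)·1 + (-2)·0 + 2·(-1); (-2)·1 + (-2)·0 + 6·(-1); 2·1 + 6·0 + (-4)·(-1)) = (-6, -8, 6)
Requested component of w1: -8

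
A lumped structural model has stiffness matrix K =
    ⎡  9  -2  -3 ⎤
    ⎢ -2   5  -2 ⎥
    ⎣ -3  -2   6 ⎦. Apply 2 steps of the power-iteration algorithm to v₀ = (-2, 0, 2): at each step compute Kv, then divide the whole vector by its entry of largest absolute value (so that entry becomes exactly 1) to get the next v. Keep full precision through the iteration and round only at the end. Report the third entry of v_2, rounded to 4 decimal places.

Kv0 = (-24.00000, 0.00000, 18.00000); divide by -24.00000 → v1 = (1.00000, 0.00000, -0.75000)
Kv1 = (11.25000, -0.50000, -7.50000); divide by 11.25000 → v2 = (1.00000, -0.04444, -0.66667)
Requested entry of v2: 180/-270 = -0.6667

-0.6667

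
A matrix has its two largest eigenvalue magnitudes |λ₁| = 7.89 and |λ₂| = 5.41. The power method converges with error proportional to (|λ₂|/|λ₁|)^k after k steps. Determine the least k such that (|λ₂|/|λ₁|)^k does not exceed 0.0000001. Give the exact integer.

|λ₂/λ₁| = 5.41/7.89 = 0.68568
Need k ≥ ln(0.0000001) / ln(0.68568) = -16.1181 / -0.3773 ≈ 42.714
Smallest integer k satisfying the bound: 43

43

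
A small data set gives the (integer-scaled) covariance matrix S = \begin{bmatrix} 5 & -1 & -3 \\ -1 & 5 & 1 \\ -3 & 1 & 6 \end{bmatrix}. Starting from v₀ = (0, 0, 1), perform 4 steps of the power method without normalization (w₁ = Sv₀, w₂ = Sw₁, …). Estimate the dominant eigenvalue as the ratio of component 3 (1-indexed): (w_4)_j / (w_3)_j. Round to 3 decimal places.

8.847

w1 = Sv₀ = (5·0 + (-1)·0 + (-3)·1; (-1)·0 + 5·0 + 1·1; (-3)·0 + 1·0 + 6·1) = (-3, 1, 6)
w2 = Sw1 = (5·(-3) + (-1)·1 + (-3)·6; (-1)·(-3) + 5·1 + 1·6; (-3)·(-3) + 1·1 + 6·6) = (-34, 14, 46)
w3 = Sw2 = (-322, 150, 392)
w4 = Sw3 = (-2936, 1464, 3468)
Ratio at component: 3468 / 392 = 8.847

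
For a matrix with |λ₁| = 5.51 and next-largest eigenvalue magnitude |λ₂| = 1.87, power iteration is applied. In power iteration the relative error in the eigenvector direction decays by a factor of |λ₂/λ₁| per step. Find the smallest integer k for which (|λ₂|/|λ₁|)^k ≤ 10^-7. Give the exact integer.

|λ₂/λ₁| = 1.87/5.51 = 0.33938
Need k ≥ ln(10^-7) / ln(0.33938) = -16.1181 / -1.0806 ≈ 14.916
Smallest integer k satisfying the bound: 15

15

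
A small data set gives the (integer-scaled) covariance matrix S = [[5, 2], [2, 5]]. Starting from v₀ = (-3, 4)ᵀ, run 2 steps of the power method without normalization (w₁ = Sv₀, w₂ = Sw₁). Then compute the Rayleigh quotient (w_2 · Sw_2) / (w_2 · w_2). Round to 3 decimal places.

λ ≈ 4.508

w1 = Sv₀ = (-7, 14)
w2 = Sw1 = (-7, 56)
Sw2 = (77, 266)
w2·Sw2 = (-7)·77 + 56·266 = 14357; w2·w2 = (-7)·(-7) + 56·56 = 3185
λ ≈ 14357/3185 = 4.508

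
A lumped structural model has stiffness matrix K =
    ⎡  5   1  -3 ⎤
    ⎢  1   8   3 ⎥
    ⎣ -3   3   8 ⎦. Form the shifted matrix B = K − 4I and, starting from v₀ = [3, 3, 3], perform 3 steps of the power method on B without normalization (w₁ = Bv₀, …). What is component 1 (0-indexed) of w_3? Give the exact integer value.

888

B = K − 4I has rows (1, 1, -3); (1, 4, 3); (-3, 3, 4)
w1 = Bv₀ = (1·3 + 1·3 + (-3)·3; 1·3 + 4·3 + 3·3; (-3)·3 + 3·3 + 4·3) = (-3, 24, 12)
w2 = Bw1 = (1·(-3) + 1·24 + (-3)·12; 1·(-3) + 4·24 + 3·12; (-3)·(-3) + 3·24 + 4·12) = (-15, 129, 129)
w3 = Bw2 = (-273, 888, 948)
Requested component of w3: 888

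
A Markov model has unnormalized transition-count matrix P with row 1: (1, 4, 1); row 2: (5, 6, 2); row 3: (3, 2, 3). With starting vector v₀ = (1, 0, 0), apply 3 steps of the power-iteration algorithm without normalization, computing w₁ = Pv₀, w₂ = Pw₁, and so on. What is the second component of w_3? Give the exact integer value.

w1 = Pv₀ = (1·1 + 4·0 + 1·0; 5·1 + 6·0 + 2·0; 3·1 + 2·0 + 3·0) = (1, 5, 3)
w2 = Pw1 = (1·1 + 4·5 + 1·3; 5·1 + 6·5 + 2·3; 3·1 + 2·5 + 3·3) = (24, 41, 22)
w3 = Pw2 = (210, 410, 220)
The requested component of w3 is 410.

410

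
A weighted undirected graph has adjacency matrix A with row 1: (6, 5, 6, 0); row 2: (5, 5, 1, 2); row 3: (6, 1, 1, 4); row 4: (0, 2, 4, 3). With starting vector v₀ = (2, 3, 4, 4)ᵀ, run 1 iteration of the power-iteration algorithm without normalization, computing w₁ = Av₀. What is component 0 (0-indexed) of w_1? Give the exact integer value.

w1 = Av₀ = (6·2 + 5·3 + 6·4 + 0·4; 5·2 + 5·3 + 1·4 + 2·4; 6·2 + 1·3 + 1·4 + 4·4; 0·2 + 2·3 + 4·4 + 3·4) = (51, 37, 35, 34)
The requested component of w1 is 51.

51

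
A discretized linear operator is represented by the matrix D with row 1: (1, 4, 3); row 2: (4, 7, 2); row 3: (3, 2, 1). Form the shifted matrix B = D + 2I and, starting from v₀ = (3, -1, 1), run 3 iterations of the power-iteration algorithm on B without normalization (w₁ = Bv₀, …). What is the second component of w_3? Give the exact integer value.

B = D + 2I has rows (3, 4, 3); (4, 9, 2); (3, 2, 3)
w1 = Bv₀ = (8, 5, 10)
w2 = Bw1 = (74, 97, 64)
w3 = Bw2 = (802, 1297, 608)
Requested component of w3: 1297

1297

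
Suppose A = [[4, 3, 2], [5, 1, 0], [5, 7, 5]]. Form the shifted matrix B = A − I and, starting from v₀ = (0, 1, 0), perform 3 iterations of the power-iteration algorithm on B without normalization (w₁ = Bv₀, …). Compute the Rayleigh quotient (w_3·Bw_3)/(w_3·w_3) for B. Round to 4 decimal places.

B = A − I has rows (3, 3, 2); (5, 0, 0); (5, 7, 4)
w1 = Bv₀ = (3, 0, 7)
w2 = Bw1 = (23, 15, 43)
w3 = Bw2 = (200, 115, 392)
Bw3 = (1729, 1000, 3373)
w3·Bw3 = 1783016; w3·w3 = 206889; μ ≈ 1783016/206889 = 8.6182

μ ≈ 8.6182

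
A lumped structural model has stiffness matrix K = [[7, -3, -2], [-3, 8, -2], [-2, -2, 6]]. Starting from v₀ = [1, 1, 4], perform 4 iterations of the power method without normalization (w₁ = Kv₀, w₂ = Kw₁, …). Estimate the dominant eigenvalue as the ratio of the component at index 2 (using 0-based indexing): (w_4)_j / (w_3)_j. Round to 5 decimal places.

w1 = Kv₀ = (7·1 + (-3)·1 + (-2)·4; (-3)·1 + 8·1 + (-2)·4; (-2)·1 + (-2)·1 + 6·4) = (-4, -3, 20)
w2 = Kw1 = (7·(-4) + (-3)·(-3) + (-2)·20; (-3)·(-4) + 8·(-3) + (-2)·20; (-2)·(-4) + (-2)·(-3) + 6·20) = (-59, -52, 134)
w3 = Kw2 = (-525, -507, 1026)
w4 = Kw3 = (-4206, -4533, 8220)
Ratio at component: 8220 / 1026 = 8.01170

8.01170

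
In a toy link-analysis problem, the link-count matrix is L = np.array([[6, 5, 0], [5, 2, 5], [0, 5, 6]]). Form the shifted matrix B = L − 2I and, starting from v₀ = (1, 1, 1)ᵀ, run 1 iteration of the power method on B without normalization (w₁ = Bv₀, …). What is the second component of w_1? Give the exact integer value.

10

B = L − 2I has rows (4, 5, 0); (5, 0, 5); (0, 5, 4)
w1 = Bv₀ = (4·1 + 5·1 + 0·1; 5·1 + 0·1 + 5·1; 0·1 + 5·1 + 4·1) = (9, 10, 9)
Requested component of w1: 10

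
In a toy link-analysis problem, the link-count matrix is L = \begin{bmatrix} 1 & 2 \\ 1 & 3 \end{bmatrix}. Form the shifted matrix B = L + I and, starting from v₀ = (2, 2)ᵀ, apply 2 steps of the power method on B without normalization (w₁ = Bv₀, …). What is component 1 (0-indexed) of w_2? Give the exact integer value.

48

B = L + I has rows (2, 2); (1, 4)
w1 = Bv₀ = (2·2 + 2·2; 1·2 + 4·2) = (8, 10)
w2 = Bw1 = (2·8 + 2·10; 1·8 + 4·10) = (36, 48)
Requested component of w2: 48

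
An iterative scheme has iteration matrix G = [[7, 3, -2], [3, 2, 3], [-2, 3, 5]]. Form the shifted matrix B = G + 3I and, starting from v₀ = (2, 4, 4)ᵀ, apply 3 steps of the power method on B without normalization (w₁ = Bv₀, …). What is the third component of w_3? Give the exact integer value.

3686

B = G + 3I has rows (10, 3, -2); (3, 5, 3); (-2, 3, 8)
w1 = Bv₀ = (10·2 + 3·4 + (-2)·4; 3·2 + 5·4 + 3·4; (-2)·2 + 3·4 + 8·4) = (24, 38, 40)
w2 = Bw1 = (10·24 + 3·38 + (-2)·40; 3·24 + 5·38 + 3·40; (-2)·24 + 3·38 + 8·40) = (274, 382, 386)
w3 = Bw2 = (3114, 3890, 3686)
Requested component of w3: 3686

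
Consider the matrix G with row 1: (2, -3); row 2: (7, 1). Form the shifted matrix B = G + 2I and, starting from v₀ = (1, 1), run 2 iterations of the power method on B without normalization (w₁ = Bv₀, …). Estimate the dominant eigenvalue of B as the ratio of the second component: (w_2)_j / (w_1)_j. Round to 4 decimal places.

B = G + 2I has rows (4, -3); (7, 3)
w1 = Bv₀ = (1, 10)
w2 = Bw1 = (-26, 37)
Ratio: 37/10 = 3.7000

μ ≈ 3.7000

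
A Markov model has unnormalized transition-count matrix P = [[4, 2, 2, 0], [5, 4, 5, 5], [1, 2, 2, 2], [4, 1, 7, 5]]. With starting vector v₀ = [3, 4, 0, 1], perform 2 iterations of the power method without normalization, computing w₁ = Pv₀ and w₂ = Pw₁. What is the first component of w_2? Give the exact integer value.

178

w1 = Pv₀ = (4·3 + 2·4 + 2·0 + 0·1; 5·3 + 4·4 + 5·0 + 5·1; 1·3 + 2·4 + 2·0 + 2·1; 4·3 + 1·4 + 7·0 + 5·1) = (20, 36, 13, 21)
w2 = Pw1 = (4·20 + 2·36 + 2·13 + 0·21; 5·20 + 4·36 + 5·13 + 5·21; 1·20 + 2·36 + 2·13 + 2·21; 4·20 + 1·36 + 7·13 + 5·21) = (178, 414, 160, 312)
The requested component of w2 is 178.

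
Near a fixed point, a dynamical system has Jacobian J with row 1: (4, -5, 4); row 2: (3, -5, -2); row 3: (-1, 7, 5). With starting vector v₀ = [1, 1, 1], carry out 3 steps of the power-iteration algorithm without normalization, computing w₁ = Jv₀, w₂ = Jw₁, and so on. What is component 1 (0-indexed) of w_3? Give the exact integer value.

145

w1 = Jv₀ = (3, -4, 11)
w2 = Jw1 = (76, 7, 24)
w3 = Jw2 = (365, 145, 93)
The requested component of w3 is 145.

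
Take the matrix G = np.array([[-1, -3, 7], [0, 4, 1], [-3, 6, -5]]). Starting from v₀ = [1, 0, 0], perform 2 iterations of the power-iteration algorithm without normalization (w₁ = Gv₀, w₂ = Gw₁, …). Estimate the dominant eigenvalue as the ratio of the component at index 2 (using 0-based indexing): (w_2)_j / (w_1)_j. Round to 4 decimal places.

-6.0000

w1 = Gv₀ = (-1, 0, -3)
w2 = Gw1 = (-20, -3, 18)
Ratio at component: 18 / -3 = -6.0000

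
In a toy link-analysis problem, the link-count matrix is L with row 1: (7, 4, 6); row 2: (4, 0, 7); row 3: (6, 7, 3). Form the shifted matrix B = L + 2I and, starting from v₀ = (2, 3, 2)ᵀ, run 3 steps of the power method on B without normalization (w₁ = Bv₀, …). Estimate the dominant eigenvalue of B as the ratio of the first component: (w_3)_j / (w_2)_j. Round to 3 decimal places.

B = L + 2I has rows (9, 4, 6); (4, 2, 7); (6, 7, 5)
w1 = Bv₀ = (42, 28, 43)
w2 = Bw1 = (748, 525, 663)
w3 = Bw2 = (12810, 8683, 11478)
Ratio: 12810/748 = 17.126

μ ≈ 17.126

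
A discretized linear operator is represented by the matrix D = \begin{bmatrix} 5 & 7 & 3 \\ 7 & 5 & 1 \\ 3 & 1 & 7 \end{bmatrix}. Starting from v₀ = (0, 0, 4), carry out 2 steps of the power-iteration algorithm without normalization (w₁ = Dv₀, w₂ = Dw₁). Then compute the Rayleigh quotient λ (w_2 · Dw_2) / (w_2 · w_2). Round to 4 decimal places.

λ ≈ 12.1575

w1 = Dv₀ = (12, 4, 28)
w2 = Dw1 = (172, 132, 236)
Dw2 = (2492, 2100, 2300)
w2·Dw2 = 172·2492 + 132·2100 + 236·2300 = 1248624; w2·w2 = 172·172 + 132·132 + 236·236 = 102704
λ ≈ 1248624/102704 = 12.1575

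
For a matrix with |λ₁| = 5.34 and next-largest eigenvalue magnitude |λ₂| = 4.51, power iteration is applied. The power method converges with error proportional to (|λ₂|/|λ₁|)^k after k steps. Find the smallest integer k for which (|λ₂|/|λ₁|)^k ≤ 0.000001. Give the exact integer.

82

|λ₂/λ₁| = 4.51/5.34 = 0.84457
Need k ≥ ln(0.000001) / ln(0.84457) = -13.8155 / -0.1689 ≈ 81.783
Smallest integer k satisfying the bound: 82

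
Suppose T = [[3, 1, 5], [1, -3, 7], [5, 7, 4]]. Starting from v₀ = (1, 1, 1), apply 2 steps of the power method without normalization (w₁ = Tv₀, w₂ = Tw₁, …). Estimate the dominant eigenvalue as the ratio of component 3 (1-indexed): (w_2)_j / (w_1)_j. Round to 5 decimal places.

w1 = Tv₀ = (3·1 + 1·1 + 5·1; 1·1 + (-3)·1 + 7·1; 5·1 + 7·1 + 4·1) = (9, 5, 16)
w2 = Tw1 = (3·9 + 1·5 + 5·16; 1·9 + (-3)·5 + 7·16; 5·9 + 7·5 + 4·16) = (112, 106, 144)
Ratio at component: 144 / 16 = 9.00000

λ ≈ 9.00000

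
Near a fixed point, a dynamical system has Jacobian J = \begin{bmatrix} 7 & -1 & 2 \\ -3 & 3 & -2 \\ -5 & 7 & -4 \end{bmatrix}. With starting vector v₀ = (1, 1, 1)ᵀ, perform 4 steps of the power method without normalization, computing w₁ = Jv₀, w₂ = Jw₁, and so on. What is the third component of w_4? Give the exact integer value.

w1 = Jv₀ = (8, -2, -2)
w2 = Jw1 = (54, -26, -46)
w3 = Jw2 = (312, -148, -268)
w4 = Jw3 = (1796, -844, -1524)
The requested component of w4 is -1524.

-1524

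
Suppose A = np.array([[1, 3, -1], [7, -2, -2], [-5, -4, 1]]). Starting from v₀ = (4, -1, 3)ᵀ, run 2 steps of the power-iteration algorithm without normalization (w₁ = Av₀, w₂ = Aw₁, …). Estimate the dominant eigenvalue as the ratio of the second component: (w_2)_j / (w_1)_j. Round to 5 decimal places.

λ ≈ -1.50000

w1 = Av₀ = (1·4 + 3·(-1) + (-1)·3; 7·4 + (-2)·(-1) + (-2)·3; (-5)·4 + (-4)·(-1) + 1·3) = (-2, 24, -13)
w2 = Aw1 = (1·(-2) + 3·24 + (-1)·(-13); 7·(-2) + (-2)·24 + (-2)·(-13); (-5)·(-2) + (-4)·24 + 1·(-13)) = (83, -36, -99)
Ratio at component: -36 / 24 = -1.50000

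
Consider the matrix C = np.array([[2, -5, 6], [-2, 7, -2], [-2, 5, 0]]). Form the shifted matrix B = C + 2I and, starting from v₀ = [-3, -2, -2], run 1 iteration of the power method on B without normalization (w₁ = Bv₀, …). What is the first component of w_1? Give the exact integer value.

B = C + 2I has rows (4, -5, 6); (-2, 9, -2); (-2, 5, 2)
w1 = Bv₀ = (4·(-3) + (-5)·(-2) + 6·(-2); (-2)·(-3) + 9·(-2) + (-2)·(-2); (-2)·(-3) + 5·(-2) + 2·(-2)) = (-14, -8, -8)
Requested component of w1: -14

-14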